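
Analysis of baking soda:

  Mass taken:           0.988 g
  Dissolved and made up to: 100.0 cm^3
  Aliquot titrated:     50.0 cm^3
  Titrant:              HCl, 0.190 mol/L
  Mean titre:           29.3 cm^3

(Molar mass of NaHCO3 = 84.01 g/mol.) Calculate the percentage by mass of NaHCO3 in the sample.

94.7 %

NaHCO3 + HCl → NaCl + H2O + CO2
n(HCl) per titration = 0.0293 × 0.190 = 5.57 × 10^-3 mol
n(NaHCO3) in each aliquot = 5.57 × 10^-3 mol (1:1 ratio)
n(NaHCO3) in the whole flask = 5.57 × 10^-3 × 100.0/50.0 = 0.0111 mol
mass of NaHCO3 = 0.0111 × 84.01 = 0.935 g
% NaHCO3 = 0.935 / 0.988 × 100 = 94.7 %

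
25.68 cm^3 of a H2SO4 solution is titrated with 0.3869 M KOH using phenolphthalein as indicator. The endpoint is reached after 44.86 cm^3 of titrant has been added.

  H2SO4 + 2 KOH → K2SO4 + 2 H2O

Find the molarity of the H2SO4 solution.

0.3379 M

n(KOH) = 0.04486 L × 0.3869 mol/L = 0.01736 mol
From the 1:2 mole ratio, n(H2SO4) = 1/2 × 0.01736 = 8.678 × 10^-3 mol
[H2SO4] = 8.678 × 10^-3 mol / 0.02568 L = 0.3379 mol/L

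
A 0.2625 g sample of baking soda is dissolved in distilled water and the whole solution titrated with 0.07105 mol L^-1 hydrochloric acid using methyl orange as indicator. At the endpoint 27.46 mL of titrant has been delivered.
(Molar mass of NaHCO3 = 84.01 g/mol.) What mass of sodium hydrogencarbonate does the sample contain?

0.1639 g

NaHCO3 + HCl → NaCl + H2O + CO2
n(HCl) = 0.02746 L × 0.07105 mol/L = 1.951 × 10^-3 mol
n(NaHCO3) = 1.951 × 10^-3 mol (1:1 ratio)
mass of NaHCO3 = 1.951 × 10^-3 × 84.01 g/mol = 0.1639 g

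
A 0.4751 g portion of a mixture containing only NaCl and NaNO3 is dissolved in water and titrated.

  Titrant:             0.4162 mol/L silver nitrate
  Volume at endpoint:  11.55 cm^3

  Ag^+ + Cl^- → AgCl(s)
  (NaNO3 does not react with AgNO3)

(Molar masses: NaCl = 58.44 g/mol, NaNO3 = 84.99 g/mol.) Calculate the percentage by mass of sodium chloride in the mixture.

n(AgNO3) = 0.01155 × 0.4162 = 4.807 × 10^-3 mol
Let x = n(NaCl), y = n(NaNO3).
Titrant: 1x = 4.807 × 10^-3;  mass: 58.44x + 84.99y = 0.4751
Solving, x = 4.807 × 10^-3 mol, y = 2.285 × 10^-3 mol
mass of NaCl = 4.807 × 10^-3 × 58.44 = 0.2809 g
% NaCl = 0.2809 / 0.4751 × 100 = 59.13 %

59.13 %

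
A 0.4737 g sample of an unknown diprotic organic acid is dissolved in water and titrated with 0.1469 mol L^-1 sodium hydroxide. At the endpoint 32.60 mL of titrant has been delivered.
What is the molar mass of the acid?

n(NaOH) = 0.03260 L × 0.1469 mol/L = 4.789 × 10^-3 mol
From the 1:2 ratio, n(H2A) = 1/2 × 4.789 × 10^-3 = 2.394 × 10^-3 mol
M = m / n = 0.4737 g / 2.394 × 10^-3 mol = 197.8 g/mol

197.8 g/mol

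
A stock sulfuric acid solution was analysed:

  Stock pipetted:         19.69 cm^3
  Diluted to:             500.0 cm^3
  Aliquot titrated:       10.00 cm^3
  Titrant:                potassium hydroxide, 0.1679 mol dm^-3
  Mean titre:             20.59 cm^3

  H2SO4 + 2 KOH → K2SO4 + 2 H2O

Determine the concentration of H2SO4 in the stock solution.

n(KOH) = 0.02059 × 0.1679 = 3.457 × 10^-3 mol
From the 1:2 ratio, n(H2SO4) in the aliquot = 1/2 × 3.457 × 10^-3 = 1.729 × 10^-3 mol
[H2SO4]_dilute = 1.729 × 10^-3 / 0.01000 = 0.1729 mol/L
Dilution factor = 500.0 / 19.69 = 25.39
[H2SO4]_stock = 0.1729 × 25.39 = 4.389 mol/L

4.389 mol/L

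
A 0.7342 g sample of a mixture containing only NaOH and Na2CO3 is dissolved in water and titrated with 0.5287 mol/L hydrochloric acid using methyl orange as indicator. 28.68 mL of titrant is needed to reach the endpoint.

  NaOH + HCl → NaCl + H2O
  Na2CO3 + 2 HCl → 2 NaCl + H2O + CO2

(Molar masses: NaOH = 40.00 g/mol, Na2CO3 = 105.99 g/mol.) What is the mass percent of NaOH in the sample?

29.08 %

n(HCl) = 0.02868 × 0.5287 = 0.01516 mol
Let x = n(NaOH), y = n(Na2CO3).
Titrant: 1x + 2y = 0.01516;  mass: 40.00x + 105.99y = 0.7342
Solving, x = 5.338 × 10^-3 mol, y = 4.912 × 10^-3 mol
mass of NaOH = 5.338 × 10^-3 × 40.00 = 0.2135 g
% NaOH = 0.2135 / 0.7342 × 100 = 29.08 %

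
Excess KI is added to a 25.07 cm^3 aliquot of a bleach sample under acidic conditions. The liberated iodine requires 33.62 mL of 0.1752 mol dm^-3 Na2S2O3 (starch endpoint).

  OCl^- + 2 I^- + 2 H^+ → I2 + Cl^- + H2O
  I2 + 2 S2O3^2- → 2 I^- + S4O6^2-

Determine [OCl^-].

0.1175 mol/L

n(S2O3^2-) = 0.03362 × 0.1752 = 5.890 × 10^-3 mol
n(I2) = n(S2O3^2-)/2 = 2.945 × 10^-3 mol
n(OCl^-) in the aliquot = 2.945 × 10^-3 mol (1:1 ratio)
[OCl^-] = 2.945 × 10^-3 / 0.02507 = 0.1175 mol/L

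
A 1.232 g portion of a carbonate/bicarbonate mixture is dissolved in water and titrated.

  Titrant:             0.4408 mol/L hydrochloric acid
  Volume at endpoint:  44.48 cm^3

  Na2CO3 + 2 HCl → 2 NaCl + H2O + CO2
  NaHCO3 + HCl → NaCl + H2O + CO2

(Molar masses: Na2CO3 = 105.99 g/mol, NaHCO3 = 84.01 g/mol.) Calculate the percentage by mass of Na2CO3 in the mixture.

n(HCl) = 0.04448 × 0.4408 = 0.01961 mol
Let x = n(Na2CO3), y = n(NaHCO3).
Titrant: 2x + 1y = 0.01961;  mass: 105.99x + 84.01y = 1.232
Solving, x = 6.693 × 10^-3 mol, y = 6.221 × 10^-3 mol
mass of Na2CO3 = 6.693 × 10^-3 × 105.99 = 0.7094 g
% Na2CO3 = 0.7094 / 1.232 × 100 = 57.58 %

57.58 %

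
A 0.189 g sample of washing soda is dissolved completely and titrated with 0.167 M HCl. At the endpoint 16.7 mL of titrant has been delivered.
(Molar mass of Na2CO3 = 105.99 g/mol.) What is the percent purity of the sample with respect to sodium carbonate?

Na2CO3 + 2 HCl → 2 NaCl + H2O + CO2
n(HCl) = 0.0167 L × 0.167 mol/L = 2.79 × 10^-3 mol
From the 1:2 ratio, n(Na2CO3) = 1/2 × 2.79 × 10^-3 = 1.39 × 10^-3 mol
mass of Na2CO3 = 1.39 × 10^-3 × 105.99 g/mol = 0.148 g
% Na2CO3 = 0.148 / 0.189 × 100 = 78.2 %

78.2 %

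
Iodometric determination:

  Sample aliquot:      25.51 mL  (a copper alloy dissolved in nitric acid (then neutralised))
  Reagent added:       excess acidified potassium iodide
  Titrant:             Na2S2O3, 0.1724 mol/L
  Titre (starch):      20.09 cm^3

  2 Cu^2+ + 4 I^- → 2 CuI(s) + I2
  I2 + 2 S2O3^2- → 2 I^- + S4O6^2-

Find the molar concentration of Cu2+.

n(S2O3^2-) = 0.02009 × 0.1724 = 3.464 × 10^-3 mol
n(I2) = n(S2O3^2-)/2 = 1.732 × 10^-3 mol
From the 2:1 ratio, n(Cu2+) in the aliquot = 2/1 × 1.732 × 10^-3 = 3.464 × 10^-3 mol
[Cu2+] = 3.464 × 10^-3 / 0.02551 = 0.1358 mol/L

0.1358 mol/L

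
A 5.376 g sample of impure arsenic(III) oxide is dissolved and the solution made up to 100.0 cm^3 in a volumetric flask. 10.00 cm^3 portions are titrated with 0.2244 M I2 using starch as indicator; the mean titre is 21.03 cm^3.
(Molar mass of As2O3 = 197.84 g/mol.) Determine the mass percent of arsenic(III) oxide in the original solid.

86.83 %

As2O3 + 2 I2 + 2 H2O → As2O5 + 4 HI
n(I2) per titration = 0.02103 × 0.2244 = 4.719 × 10^-3 mol
From the 1:2 ratio, n(As2O3) in each aliquot = 1/2 × 4.719 × 10^-3 = 2.360 × 10^-3 mol
n(As2O3) in the whole flask = 2.360 × 10^-3 × 100.0/10.00 = 0.02360 mol
mass of As2O3 = 0.02360 × 197.84 = 4.668 g
% As2O3 = 4.668 / 5.376 × 100 = 86.83 %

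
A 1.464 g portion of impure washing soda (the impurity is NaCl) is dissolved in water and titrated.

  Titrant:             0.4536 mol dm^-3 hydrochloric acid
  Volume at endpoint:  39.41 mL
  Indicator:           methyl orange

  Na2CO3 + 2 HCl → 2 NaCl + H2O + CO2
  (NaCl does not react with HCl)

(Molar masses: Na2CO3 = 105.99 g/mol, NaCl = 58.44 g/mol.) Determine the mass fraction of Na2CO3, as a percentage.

64.71 %

n(HCl) = 0.03941 × 0.4536 = 0.01788 mol
Let x = n(Na2CO3), y = n(NaCl).
Titrant: 2x = 0.01788;  mass: 105.99x + 58.44y = 1.464
Solving, x = 8.938 × 10^-3 mol, y = 8.841 × 10^-3 mol
mass of Na2CO3 = 8.938 × 10^-3 × 105.99 = 0.9474 g
% Na2CO3 = 0.9474 / 1.464 × 100 = 64.71 %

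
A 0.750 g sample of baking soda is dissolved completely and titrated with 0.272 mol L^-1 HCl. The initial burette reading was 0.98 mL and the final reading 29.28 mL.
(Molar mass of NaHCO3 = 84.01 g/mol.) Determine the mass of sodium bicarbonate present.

NaHCO3 + HCl → NaCl + H2O + CO2
n(HCl) = 0.0283 L × 0.272 mol/L = 7.70 × 10^-3 mol
n(NaHCO3) = 7.70 × 10^-3 mol (1:1 ratio)
mass of NaHCO3 = 7.70 × 10^-3 × 84.01 g/mol = 0.647 g

0.647 g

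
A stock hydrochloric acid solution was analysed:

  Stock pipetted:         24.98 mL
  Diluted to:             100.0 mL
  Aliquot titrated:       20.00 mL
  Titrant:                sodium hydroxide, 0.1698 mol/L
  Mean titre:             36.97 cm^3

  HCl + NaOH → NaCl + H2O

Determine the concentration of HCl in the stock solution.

1.257 mol/L

n(NaOH) = 0.03697 × 0.1698 = 6.278 × 10^-3 mol
n(HCl) in the aliquot = 6.278 × 10^-3 mol (1:1 ratio)
[HCl]_dilute = 6.278 × 10^-3 / 0.02000 = 0.3139 mol/L
Dilution factor = 100.0 / 24.98 = 4.003
[HCl]_stock = 0.3139 × 4.003 = 1.257 mol/L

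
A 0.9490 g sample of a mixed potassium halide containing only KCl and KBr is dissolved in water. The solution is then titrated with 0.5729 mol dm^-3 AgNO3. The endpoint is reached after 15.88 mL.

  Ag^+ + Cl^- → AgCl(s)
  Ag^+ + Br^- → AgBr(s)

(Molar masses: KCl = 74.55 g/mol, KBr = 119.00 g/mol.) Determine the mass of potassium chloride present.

n(AgNO3) = 0.01588 × 0.5729 = 9.098 × 10^-3 mol
Let x = n(KCl), y = n(KBr).
Titrant: 1x + 1y = 9.098 × 10^-3;  mass: 74.55x + 119.00y = 0.9490
Solving, x = 3.006 × 10^-3 mol, y = 6.092 × 10^-3 mol
mass of KCl = 3.006 × 10^-3 × 74.55 = 0.2241 g

0.2241 g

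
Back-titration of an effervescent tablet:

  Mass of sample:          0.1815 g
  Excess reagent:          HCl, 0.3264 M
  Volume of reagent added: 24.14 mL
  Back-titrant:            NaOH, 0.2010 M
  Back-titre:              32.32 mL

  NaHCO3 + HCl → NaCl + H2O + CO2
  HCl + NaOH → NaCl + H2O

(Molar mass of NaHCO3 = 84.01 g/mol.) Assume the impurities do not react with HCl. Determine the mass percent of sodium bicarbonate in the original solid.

n(HCl) added = 0.02414 × 0.3264 = 7.879 × 10^-3 mol
n(NaOH) used in back-titration = 0.03232 × 0.2010 = 6.496 × 10^-3 mol
n(HCl) left over = 6.496 × 10^-3 mol (1:1 ratio)
n(HCl) consumed by analyte = 7.879 × 10^-3 − 6.496 × 10^-3 = 1.383 × 10^-3 mol
n(NaHCO3) = 1.383 × 10^-3 mol (1:1 ratio)
mass of NaHCO3 = 1.383 × 10^-3 × 84.01 = 0.1162 g
% NaHCO3 = 0.1162 / 0.1815 × 100 = 64.01 %

64.01 %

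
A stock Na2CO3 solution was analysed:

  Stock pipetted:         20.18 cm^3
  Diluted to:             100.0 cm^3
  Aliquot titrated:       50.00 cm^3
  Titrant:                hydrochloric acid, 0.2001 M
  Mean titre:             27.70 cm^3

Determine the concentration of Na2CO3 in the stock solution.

0.2747 M

Na2CO3 + 2 HCl → 2 NaCl + H2O + CO2
n(HCl) = 0.02770 × 0.2001 = 5.543 × 10^-3 mol
From the 1:2 ratio, n(Na2CO3) in the aliquot = 1/2 × 5.543 × 10^-3 = 2.771 × 10^-3 mol
[Na2CO3]_dilute = 2.771 × 10^-3 / 0.05000 = 0.05543 mol/L
Dilution factor = 100.0 / 20.18 = 4.955
[Na2CO3]_stock = 0.05543 × 4.955 = 0.2747 mol/L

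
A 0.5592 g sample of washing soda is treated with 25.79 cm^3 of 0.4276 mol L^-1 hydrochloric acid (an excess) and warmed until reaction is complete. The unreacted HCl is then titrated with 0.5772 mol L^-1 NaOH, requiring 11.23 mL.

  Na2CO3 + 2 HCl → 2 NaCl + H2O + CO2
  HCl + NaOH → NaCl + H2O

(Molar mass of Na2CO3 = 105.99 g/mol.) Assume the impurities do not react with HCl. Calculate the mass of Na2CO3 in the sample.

0.2409 g

n(HCl) added = 0.02579 × 0.4276 = 0.01103 mol
n(NaOH) used in back-titration = 0.01123 × 0.5772 = 6.482 × 10^-3 mol
n(HCl) left over = 6.482 × 10^-3 mol (1:1 ratio)
n(HCl) consumed by analyte = 0.01103 − 6.482 × 10^-3 = 4.546 × 10^-3 mol
From the 1:2 ratio, n(Na2CO3) = 1/2 × 4.546 × 10^-3 = 2.273 × 10^-3 mol
mass of Na2CO3 = 2.273 × 10^-3 × 105.99 = 0.2409 g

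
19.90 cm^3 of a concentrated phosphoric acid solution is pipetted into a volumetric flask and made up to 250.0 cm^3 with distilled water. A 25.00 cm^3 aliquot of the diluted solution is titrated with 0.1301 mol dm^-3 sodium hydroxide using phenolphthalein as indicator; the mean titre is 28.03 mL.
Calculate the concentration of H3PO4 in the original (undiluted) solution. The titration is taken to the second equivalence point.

0.9163 mol/L

H3PO4 + 2 NaOH → Na2HPO4 + 2 H2O
n(NaOH) = 0.02803 × 0.1301 = 3.647 × 10^-3 mol
From the 1:2 ratio, n(H3PO4) in the aliquot = 1/2 × 3.647 × 10^-3 = 1.823 × 10^-3 mol
[H3PO4]_dilute = 1.823 × 10^-3 / 0.02500 = 0.07293 mol/L
Dilution factor = 250.0 / 19.90 = 12.56
[H3PO4]_stock = 0.07293 × 12.56 = 0.9163 mol/L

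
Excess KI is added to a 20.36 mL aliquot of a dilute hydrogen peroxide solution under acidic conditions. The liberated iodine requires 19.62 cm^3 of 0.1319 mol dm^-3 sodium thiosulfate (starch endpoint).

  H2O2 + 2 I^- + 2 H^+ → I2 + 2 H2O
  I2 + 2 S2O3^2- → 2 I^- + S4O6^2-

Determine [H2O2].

0.06355 mol/L

n(S2O3^2-) = 0.01962 × 0.1319 = 2.588 × 10^-3 mol
n(I2) = n(S2O3^2-)/2 = 1.294 × 10^-3 mol
n(H2O2) in the aliquot = 1.294 × 10^-3 mol (1:1 ratio)
[H2O2] = 1.294 × 10^-3 / 0.02036 = 0.06355 mol/L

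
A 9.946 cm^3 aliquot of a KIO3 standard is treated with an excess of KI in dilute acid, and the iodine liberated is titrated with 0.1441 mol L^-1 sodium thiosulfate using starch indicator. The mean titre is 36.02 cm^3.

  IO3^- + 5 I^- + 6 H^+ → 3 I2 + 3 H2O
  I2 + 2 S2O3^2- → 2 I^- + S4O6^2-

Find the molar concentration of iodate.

n(S2O3^2-) = 0.03602 × 0.1441 = 5.190 × 10^-3 mol
n(I2) = n(S2O3^2-)/2 = 2.595 × 10^-3 mol
From the 1:3 ratio, n(IO3^-) in the aliquot = 1/3 × 2.595 × 10^-3 = 8.651 × 10^-4 mol
[IO3^-] = 8.651 × 10^-4 / 0.009946 = 0.08698 mol/L

0.08698 mol/L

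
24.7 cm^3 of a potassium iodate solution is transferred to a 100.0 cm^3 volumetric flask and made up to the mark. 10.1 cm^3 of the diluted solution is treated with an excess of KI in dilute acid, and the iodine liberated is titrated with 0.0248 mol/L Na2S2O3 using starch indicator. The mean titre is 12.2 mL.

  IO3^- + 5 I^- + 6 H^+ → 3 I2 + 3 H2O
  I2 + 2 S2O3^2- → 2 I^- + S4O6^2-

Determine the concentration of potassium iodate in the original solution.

0.0202 mol/L

n(S2O3^2-) = 0.0122 × 0.0248 = 3.03 × 10^-4 mol
n(I2) = n(S2O3^2-)/2 = 1.51 × 10^-4 mol
From the 1:3 ratio, n(IO3^-) in the aliquot = 1/3 × 1.51 × 10^-4 = 5.04 × 10^-5 mol
[IO3^-]_dilute = 5.04 × 10^-5 / 0.0101 = 0.00499 mol/L
[IO3^-]_original = 0.00499 × 100.0/24.7 = 0.0202 mol/L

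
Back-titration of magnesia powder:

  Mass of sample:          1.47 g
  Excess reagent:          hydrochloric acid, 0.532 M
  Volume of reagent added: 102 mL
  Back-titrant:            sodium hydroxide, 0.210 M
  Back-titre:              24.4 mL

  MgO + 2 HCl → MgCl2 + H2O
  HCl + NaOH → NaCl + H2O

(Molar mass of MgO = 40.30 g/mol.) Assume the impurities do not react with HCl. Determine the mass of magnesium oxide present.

n(HCl) added = 0.102 × 0.532 = 0.0543 mol
n(NaOH) used in back-titration = 0.0244 × 0.210 = 5.12 × 10^-3 mol
n(HCl) left over = 5.12 × 10^-3 mol (1:1 ratio)
n(HCl) consumed by analyte = 0.0543 − 5.12 × 10^-3 = 0.0491 mol
From the 1:2 ratio, n(MgO) = 1/2 × 0.0491 = 0.0246 mol
mass of MgO = 0.0246 × 40.30 = 0.990 g

0.990 g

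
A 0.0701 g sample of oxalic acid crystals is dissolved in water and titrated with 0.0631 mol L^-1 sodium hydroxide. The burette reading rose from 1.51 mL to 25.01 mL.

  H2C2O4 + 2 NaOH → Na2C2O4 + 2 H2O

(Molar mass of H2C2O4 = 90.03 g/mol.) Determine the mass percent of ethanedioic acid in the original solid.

n(NaOH) = 0.0235 L × 0.0631 mol/L = 1.48 × 10^-3 mol
From the 1:2 ratio, n(H2C2O4) = 1/2 × 1.48 × 10^-3 = 7.41 × 10^-4 mol
mass of H2C2O4 = 7.41 × 10^-4 × 90.03 g/mol = 0.0668 g
% H2C2O4 = 0.0668 / 0.0701 × 100 = 95.2 %

95.2 %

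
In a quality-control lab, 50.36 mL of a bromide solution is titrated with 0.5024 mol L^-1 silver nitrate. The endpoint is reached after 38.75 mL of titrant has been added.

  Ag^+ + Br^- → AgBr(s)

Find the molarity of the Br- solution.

n(AgNO3) = 0.03875 L × 0.5024 mol/L = 0.01947 mol
n(Br-) = 0.01947 mol (1:1 mole ratio)
[Br-] = 0.01947 mol / 0.05036 L = 0.3866 mol/L

0.3866 mol/L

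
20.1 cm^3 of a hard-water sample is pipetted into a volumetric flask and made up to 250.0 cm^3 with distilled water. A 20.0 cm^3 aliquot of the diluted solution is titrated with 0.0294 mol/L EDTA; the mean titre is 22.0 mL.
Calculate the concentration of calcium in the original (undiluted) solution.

0.402 mol/L

Ca^2+ + EDTA^4- → [Ca(EDTA)]^2-
n(EDTA) = 0.0220 × 0.0294 = 6.47 × 10^-4 mol
n(Ca2+) in the aliquot = 6.47 × 10^-4 mol (1:1 ratio)
[Ca2+]_dilute = 6.47 × 10^-4 / 0.0200 = 0.0323 mol/L
Dilution factor = 250.0 / 20.1 = 12.44
[Ca2+]_stock = 0.0323 × 12.44 = 0.402 mol/L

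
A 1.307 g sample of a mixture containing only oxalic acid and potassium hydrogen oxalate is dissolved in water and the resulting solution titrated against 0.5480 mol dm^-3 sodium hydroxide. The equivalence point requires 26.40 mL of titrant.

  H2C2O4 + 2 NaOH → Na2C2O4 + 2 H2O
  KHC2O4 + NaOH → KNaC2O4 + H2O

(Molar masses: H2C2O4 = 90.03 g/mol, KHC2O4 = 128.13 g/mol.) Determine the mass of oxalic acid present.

n(NaOH) = 0.02640 × 0.5480 = 0.01447 mol
Let x = n(H2C2O4), y = n(KHC2O4).
Titrant: 2x + 1y = 0.01447;  mass: 90.03x + 128.13y = 1.307
Solving, x = 3.289 × 10^-3 mol, y = 7.890 × 10^-3 mol
mass of H2C2O4 = 3.289 × 10^-3 × 90.03 = 0.2961 g

0.2961 g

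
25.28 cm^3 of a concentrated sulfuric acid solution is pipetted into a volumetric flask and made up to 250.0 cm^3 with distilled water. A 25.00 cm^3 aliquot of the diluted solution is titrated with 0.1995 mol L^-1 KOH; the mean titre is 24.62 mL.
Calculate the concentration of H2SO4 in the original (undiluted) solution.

H2SO4 + 2 KOH → K2SO4 + 2 H2O
n(KOH) = 0.02462 × 0.1995 = 4.912 × 10^-3 mol
From the 1:2 ratio, n(H2SO4) in the aliquot = 1/2 × 4.912 × 10^-3 = 2.456 × 10^-3 mol
[H2SO4]_dilute = 2.456 × 10^-3 / 0.02500 = 0.09823 mol/L
Dilution factor = 250.0 / 25.28 = 9.889
[H2SO4]_stock = 0.09823 × 9.889 = 0.9715 mol/L

0.9715 mol/L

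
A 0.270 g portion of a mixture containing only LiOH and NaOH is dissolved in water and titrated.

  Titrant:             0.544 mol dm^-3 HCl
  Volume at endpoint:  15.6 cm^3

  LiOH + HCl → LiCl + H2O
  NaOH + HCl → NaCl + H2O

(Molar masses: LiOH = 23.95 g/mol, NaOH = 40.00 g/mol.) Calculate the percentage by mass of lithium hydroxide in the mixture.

n(HCl) = 0.0156 × 0.544 = 8.49 × 10^-3 mol
Let x = n(LiOH), y = n(NaOH).
Titrant: 1x + 1y = 8.49 × 10^-3;  mass: 23.95x + 40.00y = 0.270
Solving, x = 4.33 × 10^-3 mol, y = 4.16 × 10^-3 mol
mass of LiOH = 4.33 × 10^-3 × 23.95 = 0.104 g
% LiOH = 0.104 / 0.270 × 100 = 38.4 %

38.4 %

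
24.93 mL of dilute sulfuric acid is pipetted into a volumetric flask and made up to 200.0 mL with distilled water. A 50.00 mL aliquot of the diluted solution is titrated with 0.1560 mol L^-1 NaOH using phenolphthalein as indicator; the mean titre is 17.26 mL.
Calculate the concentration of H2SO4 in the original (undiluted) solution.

H2SO4 + 2 NaOH → Na2SO4 + 2 H2O
n(NaOH) = 0.01726 × 0.1560 = 2.693 × 10^-3 mol
From the 1:2 ratio, n(H2SO4) in the aliquot = 1/2 × 2.693 × 10^-3 = 1.346 × 10^-3 mol
[H2SO4]_dilute = 1.346 × 10^-3 / 0.05000 = 0.02693 mol/L
Dilution factor = 200.0 / 24.93 = 8.022
[H2SO4]_stock = 0.02693 × 8.022 = 0.2160 mol/L

0.2160 mol/L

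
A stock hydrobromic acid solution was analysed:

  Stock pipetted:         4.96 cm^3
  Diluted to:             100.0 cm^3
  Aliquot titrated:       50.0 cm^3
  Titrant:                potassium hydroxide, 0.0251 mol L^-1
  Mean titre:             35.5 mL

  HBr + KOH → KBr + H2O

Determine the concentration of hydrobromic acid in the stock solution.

n(KOH) = 0.0355 × 0.0251 = 8.91 × 10^-4 mol
n(HBr) in the aliquot = 8.91 × 10^-4 mol (1:1 ratio)
[HBr]_dilute = 8.91 × 10^-4 / 0.0500 = 0.0178 mol/L
Dilution factor = 100.0 / 4.96 = 20.16
[HBr]_stock = 0.0178 × 20.16 = 0.359 mol/L

0.359 mol/L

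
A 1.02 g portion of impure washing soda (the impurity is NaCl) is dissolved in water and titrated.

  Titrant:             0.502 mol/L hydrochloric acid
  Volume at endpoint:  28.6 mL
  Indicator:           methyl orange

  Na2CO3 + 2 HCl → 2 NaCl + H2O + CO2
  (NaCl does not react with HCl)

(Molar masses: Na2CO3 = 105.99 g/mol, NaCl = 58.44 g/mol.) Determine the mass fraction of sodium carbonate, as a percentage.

n(HCl) = 0.0286 × 0.502 = 0.0144 mol
Let x = n(Na2CO3), y = n(NaCl).
Titrant: 2x = 0.0144;  mass: 105.99x + 58.44y = 1.02
Solving, x = 7.18 × 10^-3 mol, y = 4.43 × 10^-3 mol
mass of Na2CO3 = 7.18 × 10^-3 × 105.99 = 0.761 g
% Na2CO3 = 0.761 / 1.02 × 100 = 74.6 %

74.6 %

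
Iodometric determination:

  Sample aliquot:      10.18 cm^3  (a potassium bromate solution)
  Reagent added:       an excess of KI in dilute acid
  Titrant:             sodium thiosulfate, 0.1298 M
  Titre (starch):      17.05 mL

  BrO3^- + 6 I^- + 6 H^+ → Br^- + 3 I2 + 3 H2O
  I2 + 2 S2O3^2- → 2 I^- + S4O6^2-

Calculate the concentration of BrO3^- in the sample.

n(S2O3^2-) = 0.01705 × 0.1298 = 2.213 × 10^-3 mol
n(I2) = n(S2O3^2-)/2 = 1.107 × 10^-3 mol
From the 1:3 ratio, n(BrO3^-) in the aliquot = 1/3 × 1.107 × 10^-3 = 3.688 × 10^-4 mol
[BrO3^-] = 3.688 × 10^-4 / 0.01018 = 0.03623 mol/L

0.03623 M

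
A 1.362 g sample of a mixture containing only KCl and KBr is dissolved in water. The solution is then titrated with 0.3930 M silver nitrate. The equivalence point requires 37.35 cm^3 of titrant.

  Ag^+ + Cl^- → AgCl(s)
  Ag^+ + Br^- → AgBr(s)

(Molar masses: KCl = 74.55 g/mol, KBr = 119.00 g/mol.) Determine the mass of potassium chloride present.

n(AgNO3) = 0.03735 × 0.3930 = 0.01468 mol
Let x = n(KCl), y = n(KBr).
Titrant: 1x + 1y = 0.01468;  mass: 74.55x + 119.00y = 1.362
Solving, x = 8.656 × 10^-3 mol, y = 6.023 × 10^-3 mol
mass of KCl = 8.656 × 10^-3 × 74.55 = 0.6453 g

0.6453 g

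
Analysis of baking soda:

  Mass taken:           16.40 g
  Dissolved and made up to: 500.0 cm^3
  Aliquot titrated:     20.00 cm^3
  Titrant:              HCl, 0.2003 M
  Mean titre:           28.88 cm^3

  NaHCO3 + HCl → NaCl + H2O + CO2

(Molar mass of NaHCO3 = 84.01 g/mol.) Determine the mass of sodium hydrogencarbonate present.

12.15 g

n(HCl) per titration = 0.02888 × 0.2003 = 5.785 × 10^-3 mol
n(NaHCO3) in each aliquot = 5.785 × 10^-3 mol (1:1 ratio)
n(NaHCO3) in the whole flask = 5.785 × 10^-3 × 500.0/20.00 = 0.1446 mol
mass of NaHCO3 = 0.1446 × 84.01 = 12.15 g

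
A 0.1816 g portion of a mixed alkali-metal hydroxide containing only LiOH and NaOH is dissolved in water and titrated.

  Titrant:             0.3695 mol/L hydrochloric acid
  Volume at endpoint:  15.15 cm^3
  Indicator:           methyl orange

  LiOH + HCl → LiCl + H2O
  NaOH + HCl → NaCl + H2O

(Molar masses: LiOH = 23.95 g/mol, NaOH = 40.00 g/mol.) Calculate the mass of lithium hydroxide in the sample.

n(HCl) = 0.01515 × 0.3695 = 5.598 × 10^-3 mol
Let x = n(LiOH), y = n(NaOH).
Titrant: 1x + 1y = 5.598 × 10^-3;  mass: 23.95x + 40.00y = 0.1816
Solving, x = 2.637 × 10^-3 mol, y = 2.961 × 10^-3 mol
mass of LiOH = 2.637 × 10^-3 × 23.95 = 0.06315 g

0.06315 g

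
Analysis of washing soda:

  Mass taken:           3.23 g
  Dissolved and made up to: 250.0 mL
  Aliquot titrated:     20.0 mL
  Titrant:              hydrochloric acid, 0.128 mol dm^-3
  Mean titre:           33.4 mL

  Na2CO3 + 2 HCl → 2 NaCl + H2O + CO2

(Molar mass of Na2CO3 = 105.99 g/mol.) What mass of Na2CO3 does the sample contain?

2.83 g

n(HCl) per titration = 0.0334 × 0.128 = 4.28 × 10^-3 mol
From the 1:2 ratio, n(Na2CO3) in each aliquot = 1/2 × 4.28 × 10^-3 = 2.14 × 10^-3 mol
n(Na2CO3) in the whole flask = 2.14 × 10^-3 × 250.0/20.0 = 0.0267 mol
mass of Na2CO3 = 0.0267 × 105.99 = 2.83 g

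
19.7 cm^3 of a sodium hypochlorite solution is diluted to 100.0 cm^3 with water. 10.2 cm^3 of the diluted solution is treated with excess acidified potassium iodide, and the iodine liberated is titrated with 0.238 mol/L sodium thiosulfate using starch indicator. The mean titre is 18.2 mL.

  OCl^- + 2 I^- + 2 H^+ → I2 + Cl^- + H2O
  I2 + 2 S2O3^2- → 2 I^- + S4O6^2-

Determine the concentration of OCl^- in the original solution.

n(S2O3^2-) = 0.0182 × 0.238 = 4.33 × 10^-3 mol
n(I2) = n(S2O3^2-)/2 = 2.17 × 10^-3 mol
n(OCl^-) in the aliquot = 2.17 × 10^-3 mol (1:1 ratio)
[OCl^-]_dilute = 2.17 × 10^-3 / 0.0102 = 0.212 mol/L
[OCl^-]_original = 0.212 × 100.0/19.7 = 1.08 mol/L

1.08 mol/L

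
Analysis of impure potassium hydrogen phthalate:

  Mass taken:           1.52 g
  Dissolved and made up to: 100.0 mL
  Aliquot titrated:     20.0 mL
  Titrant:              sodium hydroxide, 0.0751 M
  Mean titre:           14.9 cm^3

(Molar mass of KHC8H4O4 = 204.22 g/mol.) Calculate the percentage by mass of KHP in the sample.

75.2 %

KHC8H4O4 + NaOH → KNaC8H4O4 + H2O
n(NaOH) per titration = 0.0149 × 0.0751 = 1.12 × 10^-3 mol
n(KHC8H4O4) in each aliquot = 1.12 × 10^-3 mol (1:1 ratio)
n(KHC8H4O4) in the whole flask = 1.12 × 10^-3 × 100.0/20.0 = 5.59 × 10^-3 mol
mass of KHC8H4O4 = 5.59 × 10^-3 × 204.22 = 1.14 g
% KHC8H4O4 = 1.14 / 1.52 × 100 = 75.2 %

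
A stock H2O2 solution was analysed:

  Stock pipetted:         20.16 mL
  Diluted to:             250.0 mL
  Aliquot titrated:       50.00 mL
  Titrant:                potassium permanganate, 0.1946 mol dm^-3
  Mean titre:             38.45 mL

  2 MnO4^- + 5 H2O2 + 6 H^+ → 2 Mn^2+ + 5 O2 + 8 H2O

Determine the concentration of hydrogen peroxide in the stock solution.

4.639 mol/L

n(KMnO4) = 0.03845 × 0.1946 = 7.482 × 10^-3 mol
From the 5:2 ratio, n(H2O2) in the aliquot = 5/2 × 7.482 × 10^-3 = 0.01871 mol
[H2O2]_dilute = 0.01871 / 0.05000 = 0.3741 mol/L
Dilution factor = 250.0 / 20.16 = 12.40
[H2O2]_stock = 0.3741 × 12.40 = 4.639 mol/L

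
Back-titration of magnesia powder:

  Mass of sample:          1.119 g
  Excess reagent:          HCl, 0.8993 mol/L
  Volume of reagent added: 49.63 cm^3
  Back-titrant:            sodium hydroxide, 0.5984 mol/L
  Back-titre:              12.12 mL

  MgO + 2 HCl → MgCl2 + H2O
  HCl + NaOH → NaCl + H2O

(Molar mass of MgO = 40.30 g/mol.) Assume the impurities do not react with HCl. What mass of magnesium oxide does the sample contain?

n(HCl) added = 0.04963 × 0.8993 = 0.04463 mol
n(NaOH) used in back-titration = 0.01212 × 0.5984 = 7.253 × 10^-3 mol
n(HCl) left over = 7.253 × 10^-3 mol (1:1 ratio)
n(HCl) consumed by analyte = 0.04463 − 7.253 × 10^-3 = 0.03738 mol
From the 1:2 ratio, n(MgO) = 1/2 × 0.03738 = 0.01869 mol
mass of MgO = 0.01869 × 40.30 = 0.7532 g

0.7532 g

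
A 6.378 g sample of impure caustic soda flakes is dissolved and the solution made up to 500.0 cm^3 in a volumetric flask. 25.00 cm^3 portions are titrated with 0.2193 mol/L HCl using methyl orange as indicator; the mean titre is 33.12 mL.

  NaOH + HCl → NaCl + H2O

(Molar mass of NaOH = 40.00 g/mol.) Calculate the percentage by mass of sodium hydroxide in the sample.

91.10 %

n(HCl) per titration = 0.03312 × 0.2193 = 7.263 × 10^-3 mol
n(NaOH) in each aliquot = 7.263 × 10^-3 mol (1:1 ratio)
n(NaOH) in the whole flask = 7.263 × 10^-3 × 500.0/25.00 = 0.1453 mol
mass of NaOH = 0.1453 × 40.00 = 5.811 g
% NaOH = 5.811 / 6.378 × 100 = 91.10 %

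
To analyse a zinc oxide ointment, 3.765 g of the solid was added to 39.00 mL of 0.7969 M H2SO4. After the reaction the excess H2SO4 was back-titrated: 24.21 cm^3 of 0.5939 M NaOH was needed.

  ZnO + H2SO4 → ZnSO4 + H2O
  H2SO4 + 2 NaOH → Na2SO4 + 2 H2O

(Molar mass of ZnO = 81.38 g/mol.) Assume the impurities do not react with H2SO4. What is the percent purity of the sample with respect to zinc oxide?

51.64 %

n(H2SO4) added = 0.03900 × 0.7969 = 0.03108 mol
n(NaOH) used in back-titration = 0.02421 × 0.5939 = 0.01438 mol
From the 1:2 ratio, n(H2SO4) left over = 1/2 × 0.01438 = 7.189 × 10^-3 mol
n(H2SO4) consumed by analyte = 0.03108 − 7.189 × 10^-3 = 0.02389 mol
n(ZnO) = 0.02389 mol (1:1 ratio)
mass of ZnO = 0.02389 × 81.38 = 1.944 g
% ZnO = 1.944 / 3.765 × 100 = 51.64 %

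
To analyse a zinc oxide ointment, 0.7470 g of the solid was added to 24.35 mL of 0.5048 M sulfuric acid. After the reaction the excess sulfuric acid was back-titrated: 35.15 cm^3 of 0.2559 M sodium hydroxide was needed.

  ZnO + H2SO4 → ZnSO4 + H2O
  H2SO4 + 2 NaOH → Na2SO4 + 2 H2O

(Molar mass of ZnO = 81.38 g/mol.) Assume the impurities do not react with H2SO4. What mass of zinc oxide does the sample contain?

n(H2SO4) added = 0.02435 × 0.5048 = 0.01229 mol
n(NaOH) used in back-titration = 0.03515 × 0.2559 = 8.995 × 10^-3 mol
From the 1:2 ratio, n(H2SO4) left over = 1/2 × 8.995 × 10^-3 = 4.497 × 10^-3 mol
n(H2SO4) consumed by analyte = 0.01229 − 4.497 × 10^-3 = 7.794 × 10^-3 mol
n(ZnO) = 7.794 × 10^-3 mol (1:1 ratio)
mass of ZnO = 7.794 × 10^-3 × 81.38 = 0.6343 g

0.6343 g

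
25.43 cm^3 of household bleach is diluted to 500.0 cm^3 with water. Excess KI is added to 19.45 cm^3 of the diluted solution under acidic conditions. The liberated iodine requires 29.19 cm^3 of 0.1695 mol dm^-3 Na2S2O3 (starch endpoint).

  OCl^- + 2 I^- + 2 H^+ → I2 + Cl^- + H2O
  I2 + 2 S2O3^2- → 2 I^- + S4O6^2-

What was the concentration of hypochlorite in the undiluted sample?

2.501 mol/L

n(S2O3^2-) = 0.02919 × 0.1695 = 4.948 × 10^-3 mol
n(I2) = n(S2O3^2-)/2 = 2.474 × 10^-3 mol
n(OCl^-) in the aliquot = 2.474 × 10^-3 mol (1:1 ratio)
[OCl^-]_dilute = 2.474 × 10^-3 / 0.01945 = 0.1272 mol/L
[OCl^-]_original = 0.1272 × 500.0/25.43 = 2.501 mol/L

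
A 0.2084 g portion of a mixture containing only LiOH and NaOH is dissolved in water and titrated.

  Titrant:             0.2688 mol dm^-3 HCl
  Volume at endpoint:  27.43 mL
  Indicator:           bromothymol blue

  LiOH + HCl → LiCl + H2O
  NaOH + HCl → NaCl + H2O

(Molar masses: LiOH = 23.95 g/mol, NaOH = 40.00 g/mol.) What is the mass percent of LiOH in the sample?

n(HCl) = 0.02743 × 0.2688 = 7.373 × 10^-3 mol
Let x = n(LiOH), y = n(NaOH).
Titrant: 1x + 1y = 7.373 × 10^-3;  mass: 23.95x + 40.00y = 0.2084
Solving, x = 5.391 × 10^-3 mol, y = 1.982 × 10^-3 mol
mass of LiOH = 5.391 × 10^-3 × 23.95 = 0.1291 g
% LiOH = 0.1291 / 0.2084 × 100 = 61.96 %

61.96 %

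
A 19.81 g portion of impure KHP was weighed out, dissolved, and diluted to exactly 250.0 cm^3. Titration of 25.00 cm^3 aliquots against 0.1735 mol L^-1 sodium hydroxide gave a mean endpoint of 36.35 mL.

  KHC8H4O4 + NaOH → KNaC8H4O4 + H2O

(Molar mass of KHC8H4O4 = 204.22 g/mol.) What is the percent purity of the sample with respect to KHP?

n(NaOH) per titration = 0.03635 × 0.1735 = 6.307 × 10^-3 mol
n(KHC8H4O4) in each aliquot = 6.307 × 10^-3 mol (1:1 ratio)
n(KHC8H4O4) in the whole flask = 6.307 × 10^-3 × 250.0/25.00 = 0.06307 mol
mass of KHC8H4O4 = 0.06307 × 204.22 = 12.88 g
% KHC8H4O4 = 12.88 / 19.81 × 100 = 65.02 %

65.02 %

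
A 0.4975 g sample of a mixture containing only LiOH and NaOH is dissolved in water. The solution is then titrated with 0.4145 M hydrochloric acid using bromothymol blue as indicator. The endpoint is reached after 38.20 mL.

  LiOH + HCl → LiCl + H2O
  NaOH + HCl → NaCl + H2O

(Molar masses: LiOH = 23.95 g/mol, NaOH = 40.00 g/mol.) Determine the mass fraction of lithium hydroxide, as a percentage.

40.75 %

n(HCl) = 0.03820 × 0.4145 = 0.01583 mol
Let x = n(LiOH), y = n(NaOH).
Titrant: 1x + 1y = 0.01583;  mass: 23.95x + 40.00y = 0.4975
Solving, x = 8.465 × 10^-3 mol, y = 7.369 × 10^-3 mol
mass of LiOH = 8.465 × 10^-3 × 23.95 = 0.2027 g
% LiOH = 0.2027 / 0.4975 × 100 = 40.75 %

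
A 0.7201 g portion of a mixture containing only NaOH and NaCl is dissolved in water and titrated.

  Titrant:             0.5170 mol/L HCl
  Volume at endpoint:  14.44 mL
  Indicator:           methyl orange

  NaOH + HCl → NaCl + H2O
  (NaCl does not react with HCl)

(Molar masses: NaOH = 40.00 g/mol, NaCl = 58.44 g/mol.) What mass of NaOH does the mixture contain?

0.2986 g

n(HCl) = 0.01444 × 0.5170 = 7.465 × 10^-3 mol
Let x = n(NaOH), y = n(NaCl).
Titrant: 1x = 7.465 × 10^-3;  mass: 40.00x + 58.44y = 0.7201
Solving, x = 7.465 × 10^-3 mol, y = 7.212 × 10^-3 mol
mass of NaOH = 7.465 × 10^-3 × 40.00 = 0.2986 g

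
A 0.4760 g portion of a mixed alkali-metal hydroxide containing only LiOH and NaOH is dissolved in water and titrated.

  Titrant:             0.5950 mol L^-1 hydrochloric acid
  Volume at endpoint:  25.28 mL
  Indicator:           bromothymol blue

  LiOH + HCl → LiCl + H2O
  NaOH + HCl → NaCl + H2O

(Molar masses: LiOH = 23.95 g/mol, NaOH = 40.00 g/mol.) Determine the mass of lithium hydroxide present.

0.1875 g

n(HCl) = 0.02528 × 0.5950 = 0.01504 mol
Let x = n(LiOH), y = n(NaOH).
Titrant: 1x + 1y = 0.01504;  mass: 23.95x + 40.00y = 0.4760
Solving, x = 7.830 × 10^-3 mol, y = 7.212 × 10^-3 mol
mass of LiOH = 7.830 × 10^-3 × 23.95 = 0.1875 g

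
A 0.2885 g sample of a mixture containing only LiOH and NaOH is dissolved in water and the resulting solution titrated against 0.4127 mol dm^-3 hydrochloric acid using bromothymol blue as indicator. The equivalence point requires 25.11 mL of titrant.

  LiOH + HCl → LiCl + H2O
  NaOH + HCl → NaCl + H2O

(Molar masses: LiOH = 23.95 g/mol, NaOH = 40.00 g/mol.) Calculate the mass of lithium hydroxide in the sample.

0.1880 g

n(HCl) = 0.02511 × 0.4127 = 0.01036 mol
Let x = n(LiOH), y = n(NaOH).
Titrant: 1x + 1y = 0.01036;  mass: 23.95x + 40.00y = 0.2885
Solving, x = 7.851 × 10^-3 mol, y = 2.511 × 10^-3 mol
mass of LiOH = 7.851 × 10^-3 × 23.95 = 0.1880 g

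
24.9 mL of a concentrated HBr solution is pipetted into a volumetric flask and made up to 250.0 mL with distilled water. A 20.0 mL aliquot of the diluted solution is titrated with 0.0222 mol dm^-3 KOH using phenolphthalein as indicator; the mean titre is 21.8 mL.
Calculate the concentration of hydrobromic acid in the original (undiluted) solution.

HBr + KOH → KBr + H2O
n(KOH) = 0.0218 × 0.0222 = 4.84 × 10^-4 mol
n(HBr) in the aliquot = 4.84 × 10^-4 mol (1:1 ratio)
[HBr]_dilute = 4.84 × 10^-4 / 0.0200 = 0.0242 mol/L
Dilution factor = 250.0 / 24.9 = 10.04
[HBr]_stock = 0.0242 × 10.04 = 0.243 mol/L

0.243 mol/L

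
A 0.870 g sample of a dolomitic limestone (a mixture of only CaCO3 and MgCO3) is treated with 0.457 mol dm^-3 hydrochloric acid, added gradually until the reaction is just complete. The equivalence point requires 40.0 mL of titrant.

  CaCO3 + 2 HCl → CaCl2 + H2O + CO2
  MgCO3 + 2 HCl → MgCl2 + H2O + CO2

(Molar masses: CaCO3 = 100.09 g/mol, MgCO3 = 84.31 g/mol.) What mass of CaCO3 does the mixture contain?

0.631 g

n(HCl) = 0.0400 × 0.457 = 0.0183 mol
Let x = n(CaCO3), y = n(MgCO3).
Titrant: 2x + 2y = 0.0183;  mass: 100.09x + 84.31y = 0.870
Solving, x = 6.30 × 10^-3 mol, y = 2.84 × 10^-3 mol
mass of CaCO3 = 6.30 × 10^-3 × 100.09 = 0.631 g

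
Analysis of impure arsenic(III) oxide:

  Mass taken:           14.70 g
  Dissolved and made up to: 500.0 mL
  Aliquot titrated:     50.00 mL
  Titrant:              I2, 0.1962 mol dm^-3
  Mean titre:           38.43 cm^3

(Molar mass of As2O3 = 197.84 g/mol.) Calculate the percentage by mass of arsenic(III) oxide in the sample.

50.74 %

As2O3 + 2 I2 + 2 H2O → As2O5 + 4 HI
n(I2) per titration = 0.03843 × 0.1962 = 7.540 × 10^-3 mol
From the 1:2 ratio, n(As2O3) in each aliquot = 1/2 × 7.540 × 10^-3 = 3.770 × 10^-3 mol
n(As2O3) in the whole flask = 3.770 × 10^-3 × 500.0/50.00 = 0.03770 mol
mass of As2O3 = 0.03770 × 197.84 = 7.459 g
% As2O3 = 7.459 / 14.70 × 100 = 50.74 %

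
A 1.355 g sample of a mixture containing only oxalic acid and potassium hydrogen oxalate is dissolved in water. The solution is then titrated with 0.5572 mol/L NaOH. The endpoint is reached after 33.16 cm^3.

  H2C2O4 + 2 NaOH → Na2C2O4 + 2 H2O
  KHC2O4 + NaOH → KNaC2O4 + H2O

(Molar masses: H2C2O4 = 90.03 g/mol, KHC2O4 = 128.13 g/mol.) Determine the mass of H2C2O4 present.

0.5483 g

n(NaOH) = 0.03316 × 0.5572 = 0.01848 mol
Let x = n(H2C2O4), y = n(KHC2O4).
Titrant: 2x + 1y = 0.01848;  mass: 90.03x + 128.13y = 1.355
Solving, x = 6.091 × 10^-3 mol, y = 6.296 × 10^-3 mol
mass of H2C2O4 = 6.091 × 10^-3 × 90.03 = 0.5483 g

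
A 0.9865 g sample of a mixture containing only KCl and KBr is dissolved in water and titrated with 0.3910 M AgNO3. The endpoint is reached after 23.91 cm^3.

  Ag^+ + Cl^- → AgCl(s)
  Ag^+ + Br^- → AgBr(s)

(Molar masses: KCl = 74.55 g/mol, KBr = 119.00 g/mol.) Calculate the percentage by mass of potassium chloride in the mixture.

n(AgNO3) = 0.02391 × 0.3910 = 9.349 × 10^-3 mol
Let x = n(KCl), y = n(KBr).
Titrant: 1x + 1y = 9.349 × 10^-3;  mass: 74.55x + 119.00y = 0.9865
Solving, x = 2.835 × 10^-3 mol, y = 6.514 × 10^-3 mol
mass of KCl = 2.835 × 10^-3 × 74.55 = 0.2113 g
% KCl = 0.2113 / 0.9865 × 100 = 21.42 %

21.42 %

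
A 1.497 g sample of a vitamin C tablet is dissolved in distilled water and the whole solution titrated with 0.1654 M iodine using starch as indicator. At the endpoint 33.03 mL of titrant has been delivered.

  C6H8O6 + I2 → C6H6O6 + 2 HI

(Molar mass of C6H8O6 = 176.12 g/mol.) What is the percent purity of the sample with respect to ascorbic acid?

64.27 %

n(I2) = 0.03303 L × 0.1654 mol/L = 5.463 × 10^-3 mol
n(C6H8O6) = 5.463 × 10^-3 mol (1:1 ratio)
mass of C6H8O6 = 5.463 × 10^-3 × 176.12 g/mol = 0.9622 g
% C6H8O6 = 0.9622 / 1.497 × 100 = 64.27 %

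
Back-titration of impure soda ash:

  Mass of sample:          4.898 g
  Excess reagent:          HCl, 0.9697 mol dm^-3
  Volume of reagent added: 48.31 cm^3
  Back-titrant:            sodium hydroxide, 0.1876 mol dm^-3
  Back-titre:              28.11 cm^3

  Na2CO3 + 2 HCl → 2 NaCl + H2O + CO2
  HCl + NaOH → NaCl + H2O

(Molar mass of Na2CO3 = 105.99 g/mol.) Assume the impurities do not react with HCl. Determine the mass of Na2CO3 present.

2.203 g

n(HCl) added = 0.04831 × 0.9697 = 0.04685 mol
n(NaOH) used in back-titration = 0.02811 × 0.1876 = 5.273 × 10^-3 mol
n(HCl) left over = 5.273 × 10^-3 mol (1:1 ratio)
n(HCl) consumed by analyte = 0.04685 − 5.273 × 10^-3 = 0.04157 mol
From the 1:2 ratio, n(Na2CO3) = 1/2 × 0.04157 = 0.02079 mol
mass of Na2CO3 = 0.02079 × 105.99 = 2.203 g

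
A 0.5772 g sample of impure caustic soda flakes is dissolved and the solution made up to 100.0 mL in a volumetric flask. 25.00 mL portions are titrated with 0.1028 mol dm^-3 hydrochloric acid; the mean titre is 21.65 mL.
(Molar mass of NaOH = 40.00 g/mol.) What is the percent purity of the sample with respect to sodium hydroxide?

NaOH + HCl → NaCl + H2O
n(HCl) per titration = 0.02165 × 0.1028 = 2.226 × 10^-3 mol
n(NaOH) in each aliquot = 2.226 × 10^-3 mol (1:1 ratio)
n(NaOH) in the whole flask = 2.226 × 10^-3 × 100.0/25.00 = 8.902 × 10^-3 mol
mass of NaOH = 8.902 × 10^-3 × 40.00 = 0.3561 g
% NaOH = 0.3561 / 0.5772 × 100 = 61.69 %

61.69 %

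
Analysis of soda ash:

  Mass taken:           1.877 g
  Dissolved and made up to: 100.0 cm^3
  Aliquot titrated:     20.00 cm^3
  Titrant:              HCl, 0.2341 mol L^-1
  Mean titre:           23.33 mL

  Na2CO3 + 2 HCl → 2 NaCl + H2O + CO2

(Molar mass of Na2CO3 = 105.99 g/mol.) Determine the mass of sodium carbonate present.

n(HCl) per titration = 0.02333 × 0.2341 = 5.462 × 10^-3 mol
From the 1:2 ratio, n(Na2CO3) in each aliquot = 1/2 × 5.462 × 10^-3 = 2.731 × 10^-3 mol
n(Na2CO3) in the whole flask = 2.731 × 10^-3 × 100.0/20.00 = 0.01365 mol
mass of Na2CO3 = 0.01365 × 105.99 = 1.447 g

1.447 g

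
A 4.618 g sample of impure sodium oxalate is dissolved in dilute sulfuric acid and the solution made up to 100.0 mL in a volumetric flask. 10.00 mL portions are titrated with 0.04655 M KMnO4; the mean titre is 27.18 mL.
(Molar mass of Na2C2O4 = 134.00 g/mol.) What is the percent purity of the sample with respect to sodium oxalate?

91.78 %

2 MnO4^- + 5 C2O4^2- + 16 H^+ → 2 Mn^2+ + 10 CO2 + 8 H2O
n(KMnO4) per titration = 0.02718 × 0.04655 = 1.265 × 10^-3 mol
From the 5:2 ratio, n(Na2C2O4) in each aliquot = 5/2 × 1.265 × 10^-3 = 3.163 × 10^-3 mol
n(Na2C2O4) in the whole flask = 3.163 × 10^-3 × 100.0/10.00 = 0.03163 mol
mass of Na2C2O4 = 0.03163 × 134.00 = 4.239 g
% Na2C2O4 = 4.239 / 4.618 × 100 = 91.78 %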